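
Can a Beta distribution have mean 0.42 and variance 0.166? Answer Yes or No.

Yes

A Beta with mean μ has variance μ(1−μ)/(α+β+1) < μ(1−μ).
Here μ(1−μ) = 0.42×0.58 = 0.2436, and 0.166 < 0.2436.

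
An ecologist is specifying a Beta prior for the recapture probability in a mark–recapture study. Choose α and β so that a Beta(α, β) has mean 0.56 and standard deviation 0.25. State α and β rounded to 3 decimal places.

α = 1.648, β = 1.295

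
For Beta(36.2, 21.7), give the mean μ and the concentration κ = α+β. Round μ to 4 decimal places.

κ = α+β = 36.2+21.7 = 57.9; μ = α/κ = 36.2/57.9 = 0.6252.

μ = 0.6252, κ = 57.9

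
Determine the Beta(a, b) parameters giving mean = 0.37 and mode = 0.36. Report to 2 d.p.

a = 10.36, b = 17.64

With s = a+b: μ = a/s and mode = (a−1)/(s−2). Eliminating a = μs,
μs − 1 = m(s−2) ⇒ s(μ−m) = 1−2m ⇒ s = 0.28/0.01 = 28.0000.
So a = μs = 10.36, b = (1−μ)s = 17.64.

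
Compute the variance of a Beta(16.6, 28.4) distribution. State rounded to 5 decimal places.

α+β = 45.0 and αβ = 471.44, so Var = αβ/[(α+β)²(α+β+1)] = 471.44/93150.000 = 0.00506.

0.00506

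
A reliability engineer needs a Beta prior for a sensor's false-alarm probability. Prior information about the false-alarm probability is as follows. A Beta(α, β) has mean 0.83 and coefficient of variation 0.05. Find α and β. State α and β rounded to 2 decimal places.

α = 67.17, β = 13.76

Var = (CV·μ)² = (0.05×0.83)² = 0.001722.
α+β = μ(1−μ)/Var − 1 = 0.1411/0.001722 − 1 = 80.9277.
Thus α = 0.83·80.9277 = 67.17 and β = 0.17·80.9277 = 13.76.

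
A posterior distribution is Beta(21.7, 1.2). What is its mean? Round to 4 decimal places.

E[X] = α/(α+β) = 21.7/22.9 = 0.9476.

0.9476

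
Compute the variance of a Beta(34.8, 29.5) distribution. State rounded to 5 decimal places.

α+β = 64.3 and αβ = 1026.60, so Var = αβ/[(α+β)²(α+β+1)] = 1026.60/269982.197 = 0.00380.

0.00380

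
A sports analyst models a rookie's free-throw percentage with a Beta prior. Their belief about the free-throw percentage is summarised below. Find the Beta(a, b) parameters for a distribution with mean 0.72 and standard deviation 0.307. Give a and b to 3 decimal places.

First σ² = 0.094249. Setting a = μn, b = (1−μ)n with n = a+b,
μ(1−μ)/(n+1) = 0.094249 ⇒ n+1 = 0.2016/0.094249 = 2.1390 ⇒ n = 1.1390.
Hence a = 0.72×1.1390 = 0.820, b = 0.28×1.1390 = 0.319.

a = 0.820, b = 0.319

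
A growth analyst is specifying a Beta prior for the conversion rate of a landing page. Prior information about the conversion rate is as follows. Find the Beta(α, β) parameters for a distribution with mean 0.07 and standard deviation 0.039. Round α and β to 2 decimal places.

α = 2.93, β = 38.87

Variance = 0.039² = 0.001521. The moment-matching identity α+β = μ(1−μ)/Var − 1 gives
α+β = 0.0651/0.001521 − 1 = 41.8008, so α = μ·41.8008 = 2.93 and β = (1−μ)·41.8008 = 38.87.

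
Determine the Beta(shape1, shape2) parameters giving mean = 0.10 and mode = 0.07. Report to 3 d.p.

shape1 = 2.867, shape2 = 25.800

With s = shape1+shape2: μ = shape1/s and mode = (shape1−1)/(s−2). Eliminating shape1 = μs,
μs − 1 = m(s−2) ⇒ s(μ−m) = 1−2m ⇒ s = 0.86/0.03 = 28.6667.
So shape1 = μs = 2.867, shape2 = (1−μ)s = 25.800.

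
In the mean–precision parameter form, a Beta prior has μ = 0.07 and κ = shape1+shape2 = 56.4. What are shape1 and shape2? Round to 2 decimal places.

shape1 = μκ = 0.07×56.4 = 3.95 and shape2 = (1−μ)κ = 0.93×56.4 = 52.45.

shape1 = 3.95, shape2 = 52.45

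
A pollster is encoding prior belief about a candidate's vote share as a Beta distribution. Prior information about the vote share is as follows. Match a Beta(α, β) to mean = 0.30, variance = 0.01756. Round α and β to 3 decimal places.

α = 3.288, β = 7.671

Write ν = α+β; then α = μν and Var = μ(1−μ)/(ν+1).
ν = μ(1−μ)/Var − 1 = 0.2100/0.01756 − 1 = 10.9590.
α = 0.30·10.9590 = 3.288, β = 0.70·10.9590 = 7.671.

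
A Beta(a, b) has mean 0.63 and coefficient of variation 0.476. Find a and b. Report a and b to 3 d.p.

a = 1.003, b = 0.589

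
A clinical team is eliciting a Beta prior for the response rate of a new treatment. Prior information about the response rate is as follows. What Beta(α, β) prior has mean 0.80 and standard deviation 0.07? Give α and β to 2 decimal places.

Variance = 0.07² = 0.0049. The moment-matching identity α+β = μ(1−μ)/Var − 1 gives
α+β = 0.1600/0.0049 − 1 = 31.6531, so α = μ·31.6531 = 25.32 and β = (1−μ)·31.6531 = 6.33.

α = 25.32, β = 6.33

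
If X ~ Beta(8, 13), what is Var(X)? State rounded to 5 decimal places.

0.01072

Var = αβ/[(α+β)²(α+β+1)] = (8×13)/(21²×22) = 104/9702 = 0.01072.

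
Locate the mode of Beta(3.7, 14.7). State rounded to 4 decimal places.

0.1646

The density x^(α−1)(1−x)^(β−1) is maximised at (α−1)/(α+β−2) = 2.7/16.4 = 0.1646.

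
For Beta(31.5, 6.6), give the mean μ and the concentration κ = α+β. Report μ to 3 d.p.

μ = 0.827, κ = 38.1

κ = α+β = 31.5+6.6 = 38.1; μ = α/κ = 31.5/38.1 = 0.827.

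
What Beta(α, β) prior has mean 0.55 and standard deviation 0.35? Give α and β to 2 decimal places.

First σ² = 0.1225. Setting α = μn, β = (1−μ)n with n = α+β,
μ(1−μ)/(n+1) = 0.1225 ⇒ n+1 = 0.2475/0.1225 = 2.0204 ⇒ n = 1.0204.
Hence α = 0.55×1.0204 = 0.56, β = 0.45×1.0204 = 0.46.

α = 0.56, β = 0.46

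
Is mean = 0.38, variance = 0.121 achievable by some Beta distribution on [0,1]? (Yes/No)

Yes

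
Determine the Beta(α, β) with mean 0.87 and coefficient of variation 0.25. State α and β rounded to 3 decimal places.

α = 1.210, β = 0.181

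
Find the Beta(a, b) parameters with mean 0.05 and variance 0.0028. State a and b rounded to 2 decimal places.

a = 0.80, b = 15.17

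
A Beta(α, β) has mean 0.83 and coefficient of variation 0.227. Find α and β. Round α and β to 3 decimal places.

α = 2.469, β = 0.506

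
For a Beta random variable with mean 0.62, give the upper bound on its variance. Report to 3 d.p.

0.236

For fixed mean μ the Beta variance is μ(1−μ)/(α+β+1), increasing as α+β decreases.
Its least upper bound (not attained) is μ(1−μ) = 0.62·0.38 = 0.236.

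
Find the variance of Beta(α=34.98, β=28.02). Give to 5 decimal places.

0.00386

α+β = 63.00 and αβ = 980.1396, so Var = αβ/[(α+β)²(α+β+1)] = 980.1396/254016.000000 = 0.00386.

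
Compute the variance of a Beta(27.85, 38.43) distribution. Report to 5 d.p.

0.00362

Var = αβ/[(α+β)²(α+β+1)] = (27.85×38.43)/(66.28²×67.28) = 1070.2755/295563.623552 = 0.00362.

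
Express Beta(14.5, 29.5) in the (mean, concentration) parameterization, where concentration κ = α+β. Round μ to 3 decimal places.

κ = α+β = 14.5+29.5 = 44.0; μ = α/κ = 14.5/44.0 = 0.330.

μ = 0.330, κ = 44.0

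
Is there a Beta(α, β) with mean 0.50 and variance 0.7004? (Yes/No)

A Beta with mean μ has variance μ(1−μ)/(α+β+1) < μ(1−μ).
Here μ(1−μ) = 0.50×0.50 = 0.2500, and 0.7004 ≥ 0.2500.

No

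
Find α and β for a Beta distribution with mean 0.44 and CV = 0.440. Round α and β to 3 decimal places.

σ = CV·μ = 0.440×0.44 = 0.19360, so σ² = 0.037481.
s+1 = μ(1−μ)/σ² = 0.2464/0.037481 = 6.5740, so s = α+β = 5.5740.
α = μs = 2.453, β = (1−μ)s = 3.121.

α = 2.453, β = 3.121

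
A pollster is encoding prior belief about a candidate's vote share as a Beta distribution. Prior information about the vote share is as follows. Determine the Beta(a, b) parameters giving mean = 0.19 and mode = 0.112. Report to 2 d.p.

a = 1.89, b = 8.06

Let s = a+b. Mean gives a = μs = 0.19s; mode gives (a−1)/(s−2) = 0.112.
Substituting: 0.19s − 1 = 0.112(s−2) = 0.112s − 0.224, so 0.078s = 0.776 and s = 9.9487.
Then a = 0.19×9.9487 = 1.89 and b = s−a = 8.06.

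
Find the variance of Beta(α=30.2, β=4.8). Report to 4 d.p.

Var = αβ/[(α+β)²(α+β+1)] = (30.2×4.8)/(35.0²×36.0) = 144.96/44100.000 = 0.0033.

0.0033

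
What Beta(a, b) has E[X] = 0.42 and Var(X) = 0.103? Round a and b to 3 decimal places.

a = 0.573, b = 0.792

Write ν = a+b; then a = μν and Var = μ(1−μ)/(ν+1).
ν = μ(1−μ)/Var − 1 = 0.2436/0.103 − 1 = 1.3650.
a = 0.42·1.3650 = 0.573, b = 0.58·1.3650 = 0.792.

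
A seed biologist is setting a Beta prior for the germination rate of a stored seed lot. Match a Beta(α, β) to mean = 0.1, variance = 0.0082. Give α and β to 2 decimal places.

Write ν = α+β; then α = μν and Var = μ(1−μ)/(ν+1).
ν = μ(1−μ)/Var − 1 = 0.09/0.0082 − 1 = 9.9756.
α = 0.1·9.9756 = 1.00, β = 0.9·9.9756 = 8.98.

α = 1.00, β = 8.98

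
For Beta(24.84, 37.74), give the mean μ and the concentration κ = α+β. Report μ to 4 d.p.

μ = 0.3969, κ = 62.58

κ = α+β = 24.84+37.74 = 62.58; μ = α/κ = 24.84/62.58 = 0.3969.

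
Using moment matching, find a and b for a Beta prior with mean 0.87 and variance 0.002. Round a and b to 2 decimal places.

a = 48.33, b = 7.22

Write ν = a+b; then a = μν and Var = μ(1−μ)/(ν+1).
ν = μ(1−μ)/Var − 1 = 0.1131/0.002 − 1 = 55.5500.
a = 0.87·55.5500 = 48.33, b = 0.13·55.5500 = 7.22.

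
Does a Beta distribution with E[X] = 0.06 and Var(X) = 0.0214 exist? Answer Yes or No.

A Beta with mean μ has variance μ(1−μ)/(α+β+1) < μ(1−μ).
Here μ(1−μ) = 0.06×0.94 = 0.0564, and 0.0214 < 0.0564.

Yes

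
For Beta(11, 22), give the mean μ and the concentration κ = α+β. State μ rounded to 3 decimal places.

κ = α+β = 11+22 = 33; μ = α/κ = 11/33 = 0.333.

μ = 0.333, κ = 33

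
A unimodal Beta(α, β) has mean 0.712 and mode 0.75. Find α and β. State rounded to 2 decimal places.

With s = α+β: μ = α/s and mode = (α−1)/(s−2). Eliminating α = μs,
μs − 1 = m(s−2) ⇒ s(μ−m) = 1−2m ⇒ s = -0.50/-0.038 = 13.1579.
So α = μs = 9.37, β = (1−μ)s = 3.79.

α = 9.37, β = 3.79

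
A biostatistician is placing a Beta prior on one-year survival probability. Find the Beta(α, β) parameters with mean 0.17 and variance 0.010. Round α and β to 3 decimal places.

α = 2.229, β = 10.881

By moment matching, α+β = μ(1−μ)/σ² − 1 = (0.17·0.83)/0.010 − 1 = 14.1100 − 1 = 13.1100.
Since α/(α+β) = μ, α = 0.17·13.1100 = 2.229 and β = 0.83·13.1100 = 10.881.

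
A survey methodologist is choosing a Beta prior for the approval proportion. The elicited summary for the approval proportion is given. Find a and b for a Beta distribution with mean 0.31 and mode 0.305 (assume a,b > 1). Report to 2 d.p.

a = 24.18, b = 53.82

Let s = a+b. Mean gives a = μs = 0.31s; mode gives (a−1)/(s−2) = 0.305.
Substituting: 0.31s − 1 = 0.305(s−2) = 0.305s − 0.610, so 0.005s = 0.390 and s = 78.0000.
Then a = 0.31×78.0000 = 24.18 and b = s−a = 53.82.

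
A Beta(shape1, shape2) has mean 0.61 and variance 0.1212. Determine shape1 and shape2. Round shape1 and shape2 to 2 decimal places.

shape1 = 0.59, shape2 = 0.38

Write ν = shape1+shape2; then shape1 = μν and Var = μ(1−μ)/(ν+1).
ν = μ(1−μ)/Var − 1 = 0.2379/0.1212 − 1 = 0.9629.
shape1 = 0.61·0.9629 = 0.59, shape2 = 0.39·0.9629 = 0.38.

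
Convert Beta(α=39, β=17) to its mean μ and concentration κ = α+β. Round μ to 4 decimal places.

μ = 0.6964, κ = 56

κ = α+β = 39+17 = 56; μ = α/κ = 39/56 = 0.6964.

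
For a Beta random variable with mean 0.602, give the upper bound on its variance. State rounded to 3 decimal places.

0.240

For fixed mean μ the Beta variance is μ(1−μ)/(α+β+1), increasing as α+β decreases.
Its least upper bound (not attained) is μ(1−μ) = 0.602·0.398 = 0.240.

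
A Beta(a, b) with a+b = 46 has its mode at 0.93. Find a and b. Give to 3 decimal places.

a = 41.920, b = 4.080

Mode = (a−1)/(κ−2) with κ = a+b, so a−1 = 0.93·44 = 40.920.
a = 41.920; b = κ − a = 4.080.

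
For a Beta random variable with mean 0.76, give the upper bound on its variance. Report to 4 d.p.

For fixed mean μ the Beta variance is μ(1−μ)/(α+β+1), increasing as α+β decreases.
Its least upper bound (not attained) is μ(1−μ) = 0.76·0.24 = 0.1824.

0.1824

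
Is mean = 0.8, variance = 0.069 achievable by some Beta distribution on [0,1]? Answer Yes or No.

The Beta variance bound is σ² < μ(1−μ).
Here μ(1−μ) = 0.8×0.2 = 0.16, and 0.069 < 0.16.

Yes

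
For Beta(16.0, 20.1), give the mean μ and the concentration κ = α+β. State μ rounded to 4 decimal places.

μ = 0.4432, κ = 36.1

κ = α+β = 16.0+20.1 = 36.1; μ = α/κ = 16.0/36.1 = 0.4432.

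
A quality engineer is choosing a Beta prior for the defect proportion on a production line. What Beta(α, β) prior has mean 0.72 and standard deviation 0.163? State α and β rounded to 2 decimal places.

First σ² = 0.026569. Setting α = μn, β = (1−μ)n with n = α+β,
μ(1−μ)/(n+1) = 0.026569 ⇒ n+1 = 0.2016/0.026569 = 7.5878 ⇒ n = 6.5878.
Hence α = 0.72×6.5878 = 4.74, β = 0.28×6.5878 = 1.84.

α = 4.74, β = 1.84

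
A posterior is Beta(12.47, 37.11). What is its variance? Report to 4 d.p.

α+β = 49.58 and αβ = 462.7617, so Var = αβ/[(α+β)²(α+β+1)] = 462.7617/124334.562312 = 0.0037.

0.0037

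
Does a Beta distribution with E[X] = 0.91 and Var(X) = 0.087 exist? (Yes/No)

A Beta with mean μ has variance μ(1−μ)/(α+β+1) < μ(1−μ).
Here μ(1−μ) = 0.91×0.09 = 0.0819, and 0.087 ≥ 0.0819.

No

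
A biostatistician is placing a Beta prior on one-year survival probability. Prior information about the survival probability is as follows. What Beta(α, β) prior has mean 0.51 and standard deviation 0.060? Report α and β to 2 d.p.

σ² = 0.060² = 0.003600.
With s = α+β, Var = μ(1−μ)/(s+1), so s+1 = (0.51×0.49)/0.003600 = 69.4167 and s = 68.4167.
α = μs = 34.89, β = (1−μ)s = 33.52.

α = 34.89, β = 33.52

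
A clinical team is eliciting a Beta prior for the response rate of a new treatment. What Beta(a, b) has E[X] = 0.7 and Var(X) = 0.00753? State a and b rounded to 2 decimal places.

Write ν = a+b; then a = μν and Var = μ(1−μ)/(ν+1).
ν = μ(1−μ)/Var − 1 = 0.21/0.00753 − 1 = 26.8884.
a = 0.7·26.8884 = 18.82, b = 0.3·26.8884 = 8.07.

a = 18.82, b = 8.07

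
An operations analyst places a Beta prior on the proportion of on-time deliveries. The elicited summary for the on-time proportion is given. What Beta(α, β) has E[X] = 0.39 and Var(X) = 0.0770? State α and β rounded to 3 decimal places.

α = 0.815, β = 1.275

By moment matching, α+β = μ(1−μ)/σ² − 1 = (0.39·0.61)/0.0770 − 1 = 3.0896 − 1 = 2.0896.
Since α/(α+β) = μ, α = 0.39·2.0896 = 0.815 and β = 0.61·2.0896 = 1.275.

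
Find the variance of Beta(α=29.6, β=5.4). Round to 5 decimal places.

α+β = 35.0 and αβ = 159.84, so Var = αβ/[(α+β)²(α+β+1)] = 159.84/44100.000 = 0.00362.

0.00362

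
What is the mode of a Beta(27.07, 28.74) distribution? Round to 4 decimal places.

0.4845

The density x^(α−1)(1−x)^(β−1) is maximised at (α−1)/(α+β−2) = 26.07/53.81 = 0.4845.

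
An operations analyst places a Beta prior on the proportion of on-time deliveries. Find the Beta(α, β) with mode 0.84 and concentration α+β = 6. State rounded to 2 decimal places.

α = 4.36, β = 1.64

For α,β>1 the mode is (α−1)/(α+β−2), so α = mode·(κ−2)+1 = 0.84×4+1 = 4.36.
And β = (1−mode)·(κ−2)+1 = 0.16×4+1 = 1.64.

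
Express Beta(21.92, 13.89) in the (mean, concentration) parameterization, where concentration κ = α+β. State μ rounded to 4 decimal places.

κ = α+β = 21.92+13.89 = 35.81; μ = α/κ = 21.92/35.81 = 0.6121.

μ = 0.6121, κ = 35.81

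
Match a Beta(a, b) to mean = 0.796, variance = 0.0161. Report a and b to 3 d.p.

a = 7.232, b = 1.854

Write ν = a+b; then a = μν and Var = μ(1−μ)/(ν+1).
ν = μ(1−μ)/Var − 1 = 0.162384/0.0161 − 1 = 9.0860.
a = 0.796·9.0860 = 7.232, b = 0.204·9.0860 = 1.854.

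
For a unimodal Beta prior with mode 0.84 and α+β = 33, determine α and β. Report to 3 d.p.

α = 27.040, β = 5.960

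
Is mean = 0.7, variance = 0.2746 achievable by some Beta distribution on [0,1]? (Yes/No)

No

The Beta variance bound is σ² < μ(1−μ).
Here μ(1−μ) = 0.7×0.3 = 0.21, and 0.2746 ≥ 0.21.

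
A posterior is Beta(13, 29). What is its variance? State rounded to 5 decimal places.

0.00497

μ = 13/42 = 0.309524; Var = μ(1−μ)/(α+β+1) = 0.2137188/43 = 0.00497.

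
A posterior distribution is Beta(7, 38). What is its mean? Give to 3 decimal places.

0.156

E[X] = α/(α+β) = 7/45 = 0.156.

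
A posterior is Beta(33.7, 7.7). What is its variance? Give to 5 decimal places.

0.00357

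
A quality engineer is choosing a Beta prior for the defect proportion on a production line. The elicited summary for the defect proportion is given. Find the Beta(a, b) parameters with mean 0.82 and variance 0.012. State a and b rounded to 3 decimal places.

a = 9.266, b = 2.034

Let s = a+b. The Beta variance is μ(1−μ)/(s+1).
So s+1 = μ(1−μ)/σ² = (0.82×0.18)/0.012 = 0.1476/0.012 = 12.3000, giving s = 11.3000.
Then a = μs = 0.82×11.3000 = 9.266 and b = (1−μ)s = 0.18×11.3000 = 2.034.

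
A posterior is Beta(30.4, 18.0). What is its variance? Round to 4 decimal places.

Var = αβ/[(α+β)²(α+β+1)] = (30.4×18.0)/(48.4²×49.4) = 547.20/115722.464 = 0.0047.

0.0047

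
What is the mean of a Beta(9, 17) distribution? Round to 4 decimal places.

The Beta mean is α/(α+β) = 9/(9+17) = 0.3462.

0.3462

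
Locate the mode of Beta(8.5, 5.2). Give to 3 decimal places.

0.641

With α,β > 1, mode = (α−1)/(α+β−2) = 7.5/11.7 = 0.641.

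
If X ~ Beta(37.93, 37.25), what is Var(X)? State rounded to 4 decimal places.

α+β = 75.18 and αβ = 1412.8925, so Var = αβ/[(α+β)²(α+β+1)] = 1412.8925/430571.828232 = 0.0033.

0.0033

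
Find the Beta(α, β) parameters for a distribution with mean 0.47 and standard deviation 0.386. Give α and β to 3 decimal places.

α = 0.316, β = 0.356

First σ² = 0.148996. Setting α = μn, β = (1−μ)n with n = α+β,
μ(1−μ)/(n+1) = 0.148996 ⇒ n+1 = 0.2491/0.148996 = 1.6719 ⇒ n = 0.6719.
Hence α = 0.47×0.6719 = 0.316, β = 0.53×0.6719 = 0.356.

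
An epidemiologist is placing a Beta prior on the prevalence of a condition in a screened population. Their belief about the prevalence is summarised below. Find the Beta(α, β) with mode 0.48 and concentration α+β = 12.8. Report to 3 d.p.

Since the density peak of Beta(α,β) is at (α−1)/(α+β−2),
α = 1 + 0.48(12.8−2) = 6.184 and β = 12.8 − 6.184 = 6.616.

α = 6.184, β = 6.616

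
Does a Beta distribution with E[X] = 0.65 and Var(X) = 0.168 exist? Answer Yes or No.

Yes

A Beta with mean μ has variance μ(1−μ)/(α+β+1) < μ(1−μ).
Here μ(1−μ) = 0.65×0.35 = 0.2275, and 0.168 < 0.2275.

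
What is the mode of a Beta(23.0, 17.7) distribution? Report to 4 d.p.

0.5685

With α,β > 1, mode = (α−1)/(α+β−2) = 22.0/38.7 = 0.5685.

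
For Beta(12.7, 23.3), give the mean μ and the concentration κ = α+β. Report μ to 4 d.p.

μ = 0.3528, κ = 36.0

κ = α+β = 12.7+23.3 = 36.0; μ = α/κ = 12.7/36.0 = 0.3528.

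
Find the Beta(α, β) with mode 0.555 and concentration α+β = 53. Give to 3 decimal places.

Mode = (α−1)/(κ−2) with κ = α+β, so α−1 = 0.555·51 = 28.305.
α = 29.305; β = κ − α = 23.695.

α = 29.305, β = 23.695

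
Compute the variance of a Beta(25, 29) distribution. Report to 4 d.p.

0.0045

Var = αβ/[(α+β)²(α+β+1)] = (25×29)/(54²×55) = 725/160380 = 0.0045.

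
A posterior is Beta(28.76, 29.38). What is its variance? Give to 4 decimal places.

μ = 28.76/58.14 = 0.494668; Var = μ(1−μ)/(α+β+1) = 0.2499716/59.14 = 0.0042.

0.0042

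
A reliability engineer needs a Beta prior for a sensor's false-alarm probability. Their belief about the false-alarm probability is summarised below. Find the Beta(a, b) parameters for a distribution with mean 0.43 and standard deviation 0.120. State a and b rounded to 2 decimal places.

First σ² = 0.014400. Setting a = μn, b = (1−μ)n with n = a+b,
μ(1−μ)/(n+1) = 0.014400 ⇒ n+1 = 0.2451/0.014400 = 17.0208 ⇒ n = 16.0208.
Hence a = 0.43×16.0208 = 6.89, b = 0.57×16.0208 = 9.13.

a = 6.89, b = 9.13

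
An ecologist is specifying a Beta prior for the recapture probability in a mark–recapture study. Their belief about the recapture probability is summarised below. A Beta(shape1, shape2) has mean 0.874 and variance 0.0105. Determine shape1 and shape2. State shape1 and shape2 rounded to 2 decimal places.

shape1 = 8.29, shape2 = 1.20

By moment matching, shape1+shape2 = μ(1−μ)/σ² − 1 = (0.874·0.126)/0.0105 − 1 = 10.4880 − 1 = 9.4880.
Since shape1/(shape1+shape2) = μ, shape1 = 0.874·9.4880 = 8.29 and shape2 = 0.126·9.4880 = 1.20.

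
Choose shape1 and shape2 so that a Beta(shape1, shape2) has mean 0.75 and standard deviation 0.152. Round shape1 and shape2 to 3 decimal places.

σ² = 0.152² = 0.023104.
With s = shape1+shape2, Var = μ(1−μ)/(s+1), so s+1 = (0.75×0.25)/0.023104 = 8.1155 and s = 7.1155.
shape1 = μs = 5.337, shape2 = (1−μ)s = 1.779.

shape1 = 5.337, shape2 = 1.779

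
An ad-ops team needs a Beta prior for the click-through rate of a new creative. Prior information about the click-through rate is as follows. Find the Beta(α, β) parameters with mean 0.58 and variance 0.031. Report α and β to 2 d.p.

By moment matching, α+β = μ(1−μ)/σ² − 1 = (0.58·0.42)/0.031 − 1 = 7.8581 − 1 = 6.8581.
Since α/(α+β) = μ, α = 0.58·6.8581 = 3.98 and β = 0.42·6.8581 = 2.88.

α = 3.98, β = 2.88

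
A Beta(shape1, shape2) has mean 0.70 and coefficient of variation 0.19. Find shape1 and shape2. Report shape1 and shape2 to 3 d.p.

shape1 = 7.610, shape2 = 3.262

σ = CV·μ = 0.19×0.70 = 0.13300, so σ² = 0.017689.
s+1 = μ(1−μ)/σ² = 0.2100/0.017689 = 11.8718, so s = shape1+shape2 = 10.8718.
shape1 = μs = 7.610, shape2 = (1−μ)s = 3.262.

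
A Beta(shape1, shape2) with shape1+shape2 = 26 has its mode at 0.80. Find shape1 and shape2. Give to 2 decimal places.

shape1 = 20.20, shape2 = 5.80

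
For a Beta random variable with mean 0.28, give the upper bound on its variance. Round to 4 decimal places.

0.2016

For fixed mean μ the Beta variance is μ(1−μ)/(α+β+1), increasing as α+β decreases.
Its least upper bound (not attained) is μ(1−μ) = 0.28·0.72 = 0.2016.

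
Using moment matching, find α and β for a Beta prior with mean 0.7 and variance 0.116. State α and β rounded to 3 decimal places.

Let s = α+β. The Beta variance is μ(1−μ)/(s+1).
So s+1 = μ(1−μ)/σ² = (0.7×0.3)/0.116 = 0.21/0.116 = 1.8103, giving s = 0.8103.
Then α = μs = 0.7×0.8103 = 0.567 and β = (1−μ)s = 0.3×0.8103 = 0.243.

α = 0.567, β = 0.243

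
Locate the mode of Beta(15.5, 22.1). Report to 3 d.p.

The density x^(α−1)(1−x)^(β−1) is maximised at (α−1)/(α+β−2) = 14.5/35.6 = 0.407.

0.407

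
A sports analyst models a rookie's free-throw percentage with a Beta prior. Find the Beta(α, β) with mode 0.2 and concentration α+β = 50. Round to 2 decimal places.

α = 10.60, β = 39.40

Since the density peak of Beta(α,β) is at (α−1)/(α+β−2),
α = 1 + 0.2(50−2) = 10.60 and β = 50 − 10.60 = 39.40.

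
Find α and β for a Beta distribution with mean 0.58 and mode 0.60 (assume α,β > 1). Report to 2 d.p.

α = 5.80, β = 4.20

Let s = α+β. Mean gives α = μs = 0.58s; mode gives (α−1)/(s−2) = 0.60.
Substituting: 0.58s − 1 = 0.60(s−2) = 0.60s − 1.20, so -0.02s = -0.20 and s = 10.0000.
Then α = 0.58×10.0000 = 5.80 and β = s−α = 4.20.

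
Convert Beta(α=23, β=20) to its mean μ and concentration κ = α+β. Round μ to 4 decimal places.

μ = 0.5349, κ = 43

κ = α+β = 23+20 = 43; μ = α/κ = 23/43 = 0.5349.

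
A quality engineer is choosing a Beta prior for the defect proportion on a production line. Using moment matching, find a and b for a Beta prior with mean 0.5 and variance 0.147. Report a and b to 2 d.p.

a = 0.35, b = 0.35

By moment matching, a+b = μ(1−μ)/σ² − 1 = (0.5·0.5)/0.147 − 1 = 1.7007 − 1 = 0.7007.
Since a/(a+b) = μ, a = 0.5·0.7007 = 0.35 and b = 0.5·0.7007 = 0.35.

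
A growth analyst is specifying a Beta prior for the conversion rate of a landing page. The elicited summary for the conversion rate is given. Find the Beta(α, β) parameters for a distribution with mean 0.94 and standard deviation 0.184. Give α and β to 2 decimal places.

α = 0.63, β = 0.04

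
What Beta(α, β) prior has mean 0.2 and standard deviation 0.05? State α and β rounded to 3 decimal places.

α = 12.600, β = 50.400

σ² = 0.05² = 0.0025.
With s = α+β, Var = μ(1−μ)/(s+1), so s+1 = (0.2×0.8)/0.0025 = 64.0000 and s = 63.0000.
α = μs = 12.600, β = (1−μ)s = 50.400.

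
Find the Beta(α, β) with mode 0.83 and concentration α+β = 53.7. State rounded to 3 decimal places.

Mode = (α−1)/(κ−2) with κ = α+β, so α−1 = 0.83·51.7 = 42.911.
α = 43.911; β = κ − α = 9.789.

α = 43.911, β = 9.789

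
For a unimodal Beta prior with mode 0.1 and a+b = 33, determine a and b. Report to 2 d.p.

Since the density peak of Beta(a,b) is at (a−1)/(a+b−2),
a = 1 + 0.1(33−2) = 4.10 and b = 33 − 4.10 = 28.90.

a = 4.10, b = 28.90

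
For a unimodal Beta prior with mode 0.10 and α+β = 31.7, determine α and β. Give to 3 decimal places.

α = 3.970, β = 27.730

Mode = (α−1)/(κ−2) with κ = α+β, so α−1 = 0.10·29.7 = 2.970.
α = 3.970; β = κ − α = 27.730.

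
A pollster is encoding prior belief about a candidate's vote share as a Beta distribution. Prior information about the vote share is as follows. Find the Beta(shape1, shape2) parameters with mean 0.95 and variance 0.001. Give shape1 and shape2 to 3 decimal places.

Write ν = shape1+shape2; then shape1 = μν and Var = μ(1−μ)/(ν+1).
ν = μ(1−μ)/Var − 1 = 0.0475/0.001 − 1 = 46.5000.
shape1 = 0.95·46.5000 = 44.175, shape2 = 0.05·46.5000 = 2.325.

shape1 = 44.175, shape2 = 2.325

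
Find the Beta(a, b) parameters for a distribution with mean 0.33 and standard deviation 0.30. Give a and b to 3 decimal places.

a = 0.481, b = 0.976

Variance = 0.30² = 0.0900. The moment-matching identity a+b = μ(1−μ)/Var − 1 gives
a+b = 0.2211/0.0900 − 1 = 1.4567, so a = μ·1.4567 = 0.481 and b = (1−μ)·1.4567 = 0.976.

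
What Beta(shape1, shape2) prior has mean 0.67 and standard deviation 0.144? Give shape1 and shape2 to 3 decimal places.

σ² = 0.144² = 0.020736.
With s = shape1+shape2, Var = μ(1−μ)/(s+1), so s+1 = (0.67×0.33)/0.020736 = 10.6626 and s = 9.6626.
shape1 = μs = 6.474, shape2 = (1−μ)s = 3.189.

shape1 = 6.474, shape2 = 3.189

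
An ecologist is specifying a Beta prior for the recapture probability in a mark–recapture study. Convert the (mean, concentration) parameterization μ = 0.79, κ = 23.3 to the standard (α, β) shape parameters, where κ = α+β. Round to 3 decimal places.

α = μκ = 0.79×23.3 = 18.407 and β = (1−μ)κ = 0.21×23.3 = 4.893.

α = 18.407, β = 4.893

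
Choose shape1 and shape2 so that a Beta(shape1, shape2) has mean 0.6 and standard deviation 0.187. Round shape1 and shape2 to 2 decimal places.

shape1 = 3.52, shape2 = 2.35

σ² = 0.187² = 0.034969.
With s = shape1+shape2, Var = μ(1−μ)/(s+1), so s+1 = (0.6×0.4)/0.034969 = 6.8632 and s = 5.8632.
shape1 = μs = 3.52, shape2 = (1−μ)s = 2.35.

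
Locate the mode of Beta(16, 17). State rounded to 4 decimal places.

0.4839

The density x^(α−1)(1−x)^(β−1) is maximised at (α−1)/(α+β−2) = 15/31 = 0.4839.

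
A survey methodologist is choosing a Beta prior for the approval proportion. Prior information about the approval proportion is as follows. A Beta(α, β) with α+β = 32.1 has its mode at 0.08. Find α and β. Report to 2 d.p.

α = 3.41, β = 28.69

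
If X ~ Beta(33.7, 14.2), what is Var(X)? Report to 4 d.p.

α+β = 47.9 and αβ = 478.54, so Var = αβ/[(α+β)²(α+β+1)] = 478.54/112196.649 = 0.0043.

0.0043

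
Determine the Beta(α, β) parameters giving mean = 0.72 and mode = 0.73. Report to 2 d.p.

α = 33.12, β = 12.88

Let s = α+β. Mean gives α = μs = 0.72s; mode gives (α−1)/(s−2) = 0.73.
Substituting: 0.72s − 1 = 0.73(s−2) = 0.73s − 1.46, so -0.01s = -0.46 and s = 46.0000.
Then α = 0.72×46.0000 = 33.12 and β = s−α = 12.88.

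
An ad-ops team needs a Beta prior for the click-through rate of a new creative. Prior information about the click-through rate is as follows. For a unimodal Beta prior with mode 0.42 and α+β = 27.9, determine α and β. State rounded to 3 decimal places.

Mode = (α−1)/(κ−2) with κ = α+β, so α−1 = 0.42·25.9 = 10.878.
α = 11.878; β = κ − α = 16.022.

α = 11.878, β = 16.022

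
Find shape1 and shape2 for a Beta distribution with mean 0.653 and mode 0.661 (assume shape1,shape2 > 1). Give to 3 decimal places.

Let s = shape1+shape2. Mean gives shape1 = μs = 0.653s; mode gives (shape1−1)/(s−2) = 0.661.
Substituting: 0.653s − 1 = 0.661(s−2) = 0.661s − 1.322, so -0.008s = -0.322 and s = 40.2500.
Then shape1 = 0.653×40.2500 = 26.283 and shape2 = s−shape1 = 13.967.

shape1 = 26.283, shape2 = 13.967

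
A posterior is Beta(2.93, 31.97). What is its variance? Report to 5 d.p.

0.00214

α+β = 34.90 and αβ = 93.6721, so Var = αβ/[(α+β)²(α+β+1)] = 93.6721/43726.559000 = 0.00214.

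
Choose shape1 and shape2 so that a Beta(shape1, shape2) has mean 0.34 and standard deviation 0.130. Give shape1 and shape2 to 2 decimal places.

σ² = 0.130² = 0.016900.
With s = shape1+shape2, Var = μ(1−μ)/(s+1), so s+1 = (0.34×0.66)/0.016900 = 13.2781 and s = 12.2781.
shape1 = μs = 4.17, shape2 = (1−μ)s = 8.10.

shape1 = 4.17, shape2 = 8.10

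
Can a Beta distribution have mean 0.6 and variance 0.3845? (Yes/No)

No

For any Beta, Var(X) < E[X]·(1−E[X]).
Here μ(1−μ) = 0.6×0.4 = 0.24, and 0.3845 ≥ 0.24.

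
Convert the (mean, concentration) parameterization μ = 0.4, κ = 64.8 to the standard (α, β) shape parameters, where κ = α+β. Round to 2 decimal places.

α = 25.92, β = 38.88

Split κ in proportion μ : (1−μ): α = 0.4·64.8 = 25.92, β = 64.8 − 25.92 = 38.88.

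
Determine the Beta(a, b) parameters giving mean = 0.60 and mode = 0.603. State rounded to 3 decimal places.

With s = a+b: μ = a/s and mode = (a−1)/(s−2). Eliminating a = μs,
μs − 1 = m(s−2) ⇒ s(μ−m) = 1−2m ⇒ s = -0.206/-0.003 = 68.6667.
So a = μs = 41.200, b = (1−μ)s = 27.467.

a = 41.200, b = 27.467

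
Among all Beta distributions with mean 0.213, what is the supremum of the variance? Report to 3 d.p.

0.168

Var = μ(1−μ)/(α+β+1), which approaches μ(1−μ) as α+β → 0.
So the supremum is μ(1−μ) = 0.213×0.787 = 0.168.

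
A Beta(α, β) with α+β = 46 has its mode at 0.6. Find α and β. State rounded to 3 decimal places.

For α,β>1 the mode is (α−1)/(α+β−2), so α = mode·(κ−2)+1 = 0.6×44+1 = 27.400.
And β = (1−mode)·(κ−2)+1 = 0.4×44+1 = 18.600.

α = 27.400, β = 18.600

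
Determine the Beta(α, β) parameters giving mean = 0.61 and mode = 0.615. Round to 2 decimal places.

Let s = α+β. Mean gives α = μs = 0.61s; mode gives (α−1)/(s−2) = 0.615.
Substituting: 0.61s − 1 = 0.615(s−2) = 0.615s − 1.230, so -0.005s = -0.230 and s = 46.0000.
Then α = 0.61×46.0000 = 28.06 and β = s−α = 17.94.

α = 28.06, β = 17.94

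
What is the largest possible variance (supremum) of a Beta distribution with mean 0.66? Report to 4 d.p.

0.2244

Var = μ(1−μ)/(α+β+1), which approaches μ(1−μ) as α+β → 0.
So the supremum is μ(1−μ) = 0.66×0.34 = 0.2244.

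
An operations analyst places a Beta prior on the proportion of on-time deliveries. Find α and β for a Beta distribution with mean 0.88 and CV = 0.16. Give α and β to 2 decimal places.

α = 3.81, β = 0.52

Var = (CV·μ)² = (0.16×0.88)² = 0.019825.
α+β = μ(1−μ)/Var − 1 = 0.1056/0.019825 − 1 = 4.3267.
Thus α = 0.88·4.3267 = 3.81 and β = 0.12·4.3267 = 0.52.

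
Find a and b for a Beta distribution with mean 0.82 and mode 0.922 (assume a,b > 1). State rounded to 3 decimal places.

Let s = a+b. Mean gives a = μs = 0.82s; mode gives (a−1)/(s−2) = 0.922.
Substituting: 0.82s − 1 = 0.922(s−2) = 0.922s − 1.844, so -0.102s = -0.844 and s = 8.2745.
Then a = 0.82×8.2745 = 6.785 and b = s−a = 1.489.

a = 6.785, b = 1.489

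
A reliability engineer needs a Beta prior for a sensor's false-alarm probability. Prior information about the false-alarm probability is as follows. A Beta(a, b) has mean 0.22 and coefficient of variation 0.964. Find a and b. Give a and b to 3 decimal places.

Var = (CV·μ)² = (0.964×0.22)² = 0.044978.
a+b = μ(1−μ)/Var − 1 = 0.1716/0.044978 − 1 = 2.8152.
Thus a = 0.22·2.8152 = 0.619 and b = 0.78·2.8152 = 2.196.

a = 0.619, b = 2.196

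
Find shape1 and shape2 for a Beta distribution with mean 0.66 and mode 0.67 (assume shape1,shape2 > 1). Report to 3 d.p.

shape1 = 22.440, shape2 = 11.560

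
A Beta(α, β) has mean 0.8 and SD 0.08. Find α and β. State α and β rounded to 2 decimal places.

α = 19.20, β = 4.80

σ² = 0.08² = 0.0064.
With s = α+β, Var = μ(1−μ)/(s+1), so s+1 = (0.8×0.2)/0.0064 = 25.0000 and s = 24.0000.
α = μs = 19.20, β = (1−μ)s = 4.80.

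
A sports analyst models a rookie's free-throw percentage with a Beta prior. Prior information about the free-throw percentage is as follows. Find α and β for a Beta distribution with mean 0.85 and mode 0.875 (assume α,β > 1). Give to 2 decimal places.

Let s = α+β. Mean gives α = μs = 0.85s; mode gives (α−1)/(s−2) = 0.875.
Substituting: 0.85s − 1 = 0.875(s−2) = 0.875s − 1.750, so -0.025s = -0.750 and s = 30.0000.
Then α = 0.85×30.0000 = 25.50 and β = s−α = 4.50.

α = 25.50, β = 4.50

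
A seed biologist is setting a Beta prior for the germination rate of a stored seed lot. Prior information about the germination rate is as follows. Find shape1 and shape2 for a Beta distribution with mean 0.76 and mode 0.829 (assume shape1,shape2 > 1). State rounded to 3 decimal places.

shape1 = 7.248, shape2 = 2.289

Let s = shape1+shape2. Mean gives shape1 = μs = 0.76s; mode gives (shape1−1)/(s−2) = 0.829.
Substituting: 0.76s − 1 = 0.829(s−2) = 0.829s − 1.658, so -0.069s = -0.658 and s = 9.5362.
Then shape1 = 0.76×9.5362 = 7.248 and shape2 = s−shape1 = 2.289.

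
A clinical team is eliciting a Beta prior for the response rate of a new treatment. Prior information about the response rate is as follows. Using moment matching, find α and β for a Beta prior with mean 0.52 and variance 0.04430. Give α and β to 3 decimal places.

By moment matching, α+β = μ(1−μ)/σ² − 1 = (0.52·0.48)/0.04430 − 1 = 5.6343 − 1 = 4.6343.
Since α/(α+β) = μ, α = 0.52·4.6343 = 2.410 and β = 0.48·4.6343 = 2.224.

α = 2.410, β = 2.224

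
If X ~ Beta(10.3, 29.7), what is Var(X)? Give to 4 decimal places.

0.0047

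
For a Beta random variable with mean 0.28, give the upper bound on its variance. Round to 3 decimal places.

0.202

Var = μ(1−μ)/(α+β+1), which approaches μ(1−μ) as α+β → 0.
So the supremum is μ(1−μ) = 0.28×0.72 = 0.202.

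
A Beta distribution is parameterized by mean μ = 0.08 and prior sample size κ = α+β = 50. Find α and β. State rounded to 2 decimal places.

α = μκ = 0.08×50 = 4.00 and β = (1−μ)κ = 0.92×50 = 46.00.

α = 4.00, β = 46.00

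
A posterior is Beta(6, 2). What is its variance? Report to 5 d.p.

Var = αβ/[(α+β)²(α+β+1)] = (6×2)/(8²×9) = 12/576 = 0.02083.

0.02083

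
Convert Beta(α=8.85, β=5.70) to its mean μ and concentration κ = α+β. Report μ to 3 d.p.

κ = α+β = 8.85+5.70 = 14.55; μ = α/κ = 8.85/14.55 = 0.608.

μ = 0.608, κ = 14.55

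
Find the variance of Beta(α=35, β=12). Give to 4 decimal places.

0.0040

Var = αβ/[(α+β)²(α+β+1)] = (35×12)/(47²×48) = 420/106032 = 0.0040.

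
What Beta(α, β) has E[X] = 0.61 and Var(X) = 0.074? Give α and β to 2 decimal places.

α = 1.35, β = 0.86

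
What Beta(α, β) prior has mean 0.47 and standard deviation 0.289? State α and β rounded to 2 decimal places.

α = 0.93, β = 1.05

First σ² = 0.083521. Setting α = μn, β = (1−μ)n with n = α+β,
μ(1−μ)/(n+1) = 0.083521 ⇒ n+1 = 0.2491/0.083521 = 2.9825 ⇒ n = 1.9825.
Hence α = 0.47×1.9825 = 0.93, β = 0.53×1.9825 = 1.05.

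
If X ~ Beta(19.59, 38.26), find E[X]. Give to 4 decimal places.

0.3386

The Beta mean is α/(α+β) = 19.59/(19.59+38.26) = 0.3386.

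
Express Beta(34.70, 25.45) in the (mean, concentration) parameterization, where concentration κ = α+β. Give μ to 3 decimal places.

μ = 0.577, κ = 60.15

κ = α+β = 34.70+25.45 = 60.15; μ = α/κ = 34.70/60.15 = 0.577.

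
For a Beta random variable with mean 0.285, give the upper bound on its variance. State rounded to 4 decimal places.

0.2038

Var = μ(1−μ)/(α+β+1), which approaches μ(1−μ) as α+β → 0.
So the supremum is μ(1−μ) = 0.285×0.715 = 0.2038.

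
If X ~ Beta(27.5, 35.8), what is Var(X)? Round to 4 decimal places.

μ = 27.5/63.3 = 0.434439; Var = μ(1−μ)/(α+β+1) = 0.2457018/64.3 = 0.0038.

0.0038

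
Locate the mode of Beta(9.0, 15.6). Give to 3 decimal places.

0.354

With α,β > 1, mode = (α−1)/(α+β−2) = 8.0/22.6 = 0.354.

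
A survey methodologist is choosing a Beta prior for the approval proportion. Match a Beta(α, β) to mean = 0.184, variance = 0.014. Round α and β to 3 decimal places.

By moment matching, α+β = μ(1−μ)/σ² − 1 = (0.184·0.816)/0.014 − 1 = 10.7246 − 1 = 9.7246.
Since α/(α+β) = μ, α = 0.184·9.7246 = 1.789 and β = 0.816·9.7246 = 7.935.

α = 1.789, β = 7.935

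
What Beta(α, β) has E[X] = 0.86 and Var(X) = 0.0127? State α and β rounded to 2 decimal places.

α = 7.29, β = 1.19

By moment matching, α+β = μ(1−μ)/σ² − 1 = (0.86·0.14)/0.0127 − 1 = 9.4803 − 1 = 8.4803.
Since α/(α+β) = μ, α = 0.86·8.4803 = 7.29 and β = 0.14·8.4803 = 1.19.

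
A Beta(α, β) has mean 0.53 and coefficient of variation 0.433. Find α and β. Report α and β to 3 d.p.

α = 1.977, β = 1.753

Var = (CV·μ)² = (0.433×0.53)² = 0.052666.
α+β = μ(1−μ)/Var − 1 = 0.2491/0.052666 − 1 = 3.7298.
Thus α = 0.53·3.7298 = 1.977 and β = 0.47·3.7298 = 1.753.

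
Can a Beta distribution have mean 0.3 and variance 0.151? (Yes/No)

For any Beta, Var(X) < E[X]·(1−E[X]).
Here μ(1−μ) = 0.3×0.7 = 0.21, and 0.151 < 0.21.

Yes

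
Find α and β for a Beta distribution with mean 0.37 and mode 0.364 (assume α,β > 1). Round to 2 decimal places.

Let s = α+β. Mean gives α = μs = 0.37s; mode gives (α−1)/(s−2) = 0.364.
Substituting: 0.37s − 1 = 0.364(s−2) = 0.364s − 0.728, so 0.006s = 0.272 and s = 45.3333.
Then α = 0.37×45.3333 = 16.77 and β = s−α = 28.56.

α = 16.77, β = 28.56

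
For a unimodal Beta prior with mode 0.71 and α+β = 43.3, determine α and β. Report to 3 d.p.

α = 30.323, β = 12.977

For α,β>1 the mode is (α−1)/(α+β−2), so α = mode·(κ−2)+1 = 0.71×41.3+1 = 30.323.
And β = (1−mode)·(κ−2)+1 = 0.29×41.3+1 = 12.977.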